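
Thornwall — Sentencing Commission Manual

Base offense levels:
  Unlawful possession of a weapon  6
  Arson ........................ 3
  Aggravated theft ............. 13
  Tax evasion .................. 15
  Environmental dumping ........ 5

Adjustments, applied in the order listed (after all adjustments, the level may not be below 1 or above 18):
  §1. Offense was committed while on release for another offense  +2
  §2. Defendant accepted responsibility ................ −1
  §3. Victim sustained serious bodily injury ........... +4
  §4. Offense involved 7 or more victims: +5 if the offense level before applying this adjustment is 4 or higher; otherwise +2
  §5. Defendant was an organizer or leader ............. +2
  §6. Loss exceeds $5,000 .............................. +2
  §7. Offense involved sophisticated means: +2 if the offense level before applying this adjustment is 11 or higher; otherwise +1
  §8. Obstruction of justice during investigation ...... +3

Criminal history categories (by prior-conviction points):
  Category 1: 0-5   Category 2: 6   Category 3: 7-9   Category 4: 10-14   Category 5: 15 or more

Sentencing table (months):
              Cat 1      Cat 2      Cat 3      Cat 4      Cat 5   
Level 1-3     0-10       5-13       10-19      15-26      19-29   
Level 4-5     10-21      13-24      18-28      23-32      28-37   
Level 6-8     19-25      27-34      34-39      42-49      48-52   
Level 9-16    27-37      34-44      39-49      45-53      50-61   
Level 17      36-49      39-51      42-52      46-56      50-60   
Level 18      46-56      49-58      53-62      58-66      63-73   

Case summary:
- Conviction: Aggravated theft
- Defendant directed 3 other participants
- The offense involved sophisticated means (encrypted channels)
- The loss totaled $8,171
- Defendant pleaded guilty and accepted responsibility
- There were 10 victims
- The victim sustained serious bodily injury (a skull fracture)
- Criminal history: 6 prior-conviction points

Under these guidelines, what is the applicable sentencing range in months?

49-58 months

Base offense level for aggravated theft: 13.
§1 does not apply.
§2 applies: 13 − 1 = 12.
§3 applies: 12 + 4 = 16.
§4 applies (level before this adjustment is 16 ≥ 4, so +5): 16 + 5 = 21.
§5 applies: 21 + 2 = 23.
§6 applies: 23 + 2 = 25.
§7 applies (level before this adjustment is 25 ≥ 11, so +2): 25 + 2 = 27.
Level 27 exceeds the maximum of 18; capped at 18.
Final offense level: 18.
Criminal history: 6 prior points → Category 2 (6).
Level 18 falls in the 18 band.
Grid: Level 18 × Category 2 = 49-58 months.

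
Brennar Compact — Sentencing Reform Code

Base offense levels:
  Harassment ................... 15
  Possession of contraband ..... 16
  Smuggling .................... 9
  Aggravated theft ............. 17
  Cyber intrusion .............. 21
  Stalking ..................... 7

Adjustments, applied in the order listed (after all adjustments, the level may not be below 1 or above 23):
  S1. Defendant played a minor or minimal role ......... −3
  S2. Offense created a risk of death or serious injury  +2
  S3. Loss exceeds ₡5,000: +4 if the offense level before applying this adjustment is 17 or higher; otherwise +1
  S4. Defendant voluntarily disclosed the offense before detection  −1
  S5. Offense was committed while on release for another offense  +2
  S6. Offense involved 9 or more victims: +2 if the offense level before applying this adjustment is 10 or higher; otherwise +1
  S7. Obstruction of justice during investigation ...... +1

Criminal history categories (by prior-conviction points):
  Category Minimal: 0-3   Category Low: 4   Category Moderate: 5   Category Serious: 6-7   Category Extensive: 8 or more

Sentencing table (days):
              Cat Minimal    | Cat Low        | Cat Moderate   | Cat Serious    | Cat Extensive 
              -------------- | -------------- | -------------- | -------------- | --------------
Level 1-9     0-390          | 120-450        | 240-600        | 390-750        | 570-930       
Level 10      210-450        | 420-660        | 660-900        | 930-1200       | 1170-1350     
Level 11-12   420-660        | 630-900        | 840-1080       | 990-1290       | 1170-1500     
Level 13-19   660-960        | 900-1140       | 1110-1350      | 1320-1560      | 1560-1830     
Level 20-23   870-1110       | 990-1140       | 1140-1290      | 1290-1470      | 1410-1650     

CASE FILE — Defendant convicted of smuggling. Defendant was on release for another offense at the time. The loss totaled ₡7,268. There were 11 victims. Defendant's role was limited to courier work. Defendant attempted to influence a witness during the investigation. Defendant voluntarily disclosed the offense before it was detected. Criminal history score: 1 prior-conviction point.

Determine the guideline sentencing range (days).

210-450 days

Base offense level for smuggling: 9.
S1 applies: 9 − 3 = 6.
S2 does not apply.
S3 applies (level before this adjustment is 6 < 17, so +1): 6 + 1 = 7.
S4 applies: 7 − 1 = 6.
S5 applies: 6 + 2 = 8.
S6 applies (level before this adjustment is 8 < 10, so +1): 8 + 1 = 9.
S7 applies: 9 + 1 = 10.
Final offense level: 10.
Criminal history: 1 prior point → Category Minimal (0-3).
Level 10 falls in the 10 band.
Grid: Level 10 × Category Minimal = 210-450 days.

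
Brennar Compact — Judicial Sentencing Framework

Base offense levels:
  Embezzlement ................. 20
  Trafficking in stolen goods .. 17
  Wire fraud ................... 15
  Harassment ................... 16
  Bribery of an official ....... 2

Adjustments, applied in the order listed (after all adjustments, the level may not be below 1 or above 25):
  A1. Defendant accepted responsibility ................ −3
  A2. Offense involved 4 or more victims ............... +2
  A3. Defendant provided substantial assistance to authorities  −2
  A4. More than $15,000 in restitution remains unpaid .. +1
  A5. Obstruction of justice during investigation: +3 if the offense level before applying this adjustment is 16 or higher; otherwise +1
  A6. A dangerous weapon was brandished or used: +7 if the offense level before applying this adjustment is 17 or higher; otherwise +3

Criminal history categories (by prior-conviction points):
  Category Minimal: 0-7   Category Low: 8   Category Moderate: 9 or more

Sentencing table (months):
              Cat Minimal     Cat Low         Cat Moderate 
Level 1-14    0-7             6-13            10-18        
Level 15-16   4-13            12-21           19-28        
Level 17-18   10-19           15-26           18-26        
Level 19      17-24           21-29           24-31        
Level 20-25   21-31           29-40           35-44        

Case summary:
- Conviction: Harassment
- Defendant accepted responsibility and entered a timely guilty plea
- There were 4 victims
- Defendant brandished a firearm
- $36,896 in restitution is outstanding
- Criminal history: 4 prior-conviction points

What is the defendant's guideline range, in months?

17-24 months

Base offense level for harassment: 16.
A1 applies: 16 − 3 = 13.
A2 applies: 13 + 2 = 15.
A3 does not apply.
A4 applies: 15 + 1 = 16.
A6 applies (level before this adjustment is 16 < 17, so +3): 16 + 3 = 19.
Final offense level: 19.
Criminal history: 4 prior points → Category Minimal (0-7).
Level 19 falls in the 19 band.
Grid: Level 19 × Category Minimal = 17-24 months.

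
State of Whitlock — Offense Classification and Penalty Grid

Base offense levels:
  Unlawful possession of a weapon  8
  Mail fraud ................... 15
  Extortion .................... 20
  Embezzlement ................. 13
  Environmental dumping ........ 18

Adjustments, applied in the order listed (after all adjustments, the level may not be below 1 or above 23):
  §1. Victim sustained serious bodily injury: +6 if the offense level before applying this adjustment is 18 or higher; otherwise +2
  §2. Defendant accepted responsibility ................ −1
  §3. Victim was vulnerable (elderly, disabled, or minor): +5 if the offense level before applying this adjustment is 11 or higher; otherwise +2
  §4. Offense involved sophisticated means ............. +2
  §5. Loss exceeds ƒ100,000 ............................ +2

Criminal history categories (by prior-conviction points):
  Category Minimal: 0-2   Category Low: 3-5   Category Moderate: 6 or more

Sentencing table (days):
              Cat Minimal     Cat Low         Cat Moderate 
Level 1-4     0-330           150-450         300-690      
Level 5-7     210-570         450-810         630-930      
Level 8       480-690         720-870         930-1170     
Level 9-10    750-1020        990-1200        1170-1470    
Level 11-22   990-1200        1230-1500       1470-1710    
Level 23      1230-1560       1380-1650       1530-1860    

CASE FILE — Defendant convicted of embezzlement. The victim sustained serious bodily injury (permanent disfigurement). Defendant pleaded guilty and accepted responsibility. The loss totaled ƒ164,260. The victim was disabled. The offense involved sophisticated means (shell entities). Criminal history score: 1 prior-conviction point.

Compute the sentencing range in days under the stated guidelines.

Base offense level for embezzlement: 13.
§1 applies (level before this adjustment is 13 < 18, so +2): 13 + 2 = 15.
§2 applies: 15 − 1 = 14.
§3 applies (level before this adjustment is 14 ≥ 11, so +5): 14 + 5 = 19.
§4 applies: 19 + 2 = 21.
§5 applies: 21 + 2 = 23.
Final offense level: 23.
Criminal history: 1 prior point → Category Minimal (0-2).
Level 23 falls in the 23 band.
Grid: Level 23 × Category Minimal = 1230-1560 days.

1230-1560 days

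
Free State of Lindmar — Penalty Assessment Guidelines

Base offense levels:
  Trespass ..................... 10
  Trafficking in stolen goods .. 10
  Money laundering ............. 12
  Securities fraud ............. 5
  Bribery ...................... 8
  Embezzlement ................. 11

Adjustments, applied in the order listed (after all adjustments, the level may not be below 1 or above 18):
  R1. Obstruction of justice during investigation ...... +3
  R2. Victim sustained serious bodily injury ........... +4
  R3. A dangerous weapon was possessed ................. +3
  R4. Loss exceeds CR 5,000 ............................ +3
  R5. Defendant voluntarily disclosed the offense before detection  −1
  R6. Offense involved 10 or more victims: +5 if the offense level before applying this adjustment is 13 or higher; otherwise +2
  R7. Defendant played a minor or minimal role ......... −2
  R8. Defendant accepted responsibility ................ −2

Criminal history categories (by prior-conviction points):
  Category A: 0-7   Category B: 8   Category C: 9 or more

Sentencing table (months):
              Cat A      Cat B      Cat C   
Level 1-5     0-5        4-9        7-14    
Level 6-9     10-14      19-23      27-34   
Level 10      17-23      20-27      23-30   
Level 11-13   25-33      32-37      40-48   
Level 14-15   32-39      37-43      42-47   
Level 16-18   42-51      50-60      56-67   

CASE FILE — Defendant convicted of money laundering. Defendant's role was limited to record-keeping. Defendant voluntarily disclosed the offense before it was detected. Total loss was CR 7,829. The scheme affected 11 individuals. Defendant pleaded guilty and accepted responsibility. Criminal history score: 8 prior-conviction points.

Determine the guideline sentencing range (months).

37-43 months

Base offense level for money laundering: 12.
R1 does not apply.
R3 does not apply.
R4 applies: 12 + 3 = 15.
R5 applies: 15 − 1 = 14.
R6 applies (level before this adjustment is 14 ≥ 13, so +5): 14 + 5 = 19.
R7 applies: 19 − 2 = 17.
R8 applies: 17 − 2 = 15.
Final offense level: 15.
Criminal history: 8 prior points → Category B (8).
Level 15 falls in the 14-15 band.
Grid: Level 14-15 × Category B = 37-43 months.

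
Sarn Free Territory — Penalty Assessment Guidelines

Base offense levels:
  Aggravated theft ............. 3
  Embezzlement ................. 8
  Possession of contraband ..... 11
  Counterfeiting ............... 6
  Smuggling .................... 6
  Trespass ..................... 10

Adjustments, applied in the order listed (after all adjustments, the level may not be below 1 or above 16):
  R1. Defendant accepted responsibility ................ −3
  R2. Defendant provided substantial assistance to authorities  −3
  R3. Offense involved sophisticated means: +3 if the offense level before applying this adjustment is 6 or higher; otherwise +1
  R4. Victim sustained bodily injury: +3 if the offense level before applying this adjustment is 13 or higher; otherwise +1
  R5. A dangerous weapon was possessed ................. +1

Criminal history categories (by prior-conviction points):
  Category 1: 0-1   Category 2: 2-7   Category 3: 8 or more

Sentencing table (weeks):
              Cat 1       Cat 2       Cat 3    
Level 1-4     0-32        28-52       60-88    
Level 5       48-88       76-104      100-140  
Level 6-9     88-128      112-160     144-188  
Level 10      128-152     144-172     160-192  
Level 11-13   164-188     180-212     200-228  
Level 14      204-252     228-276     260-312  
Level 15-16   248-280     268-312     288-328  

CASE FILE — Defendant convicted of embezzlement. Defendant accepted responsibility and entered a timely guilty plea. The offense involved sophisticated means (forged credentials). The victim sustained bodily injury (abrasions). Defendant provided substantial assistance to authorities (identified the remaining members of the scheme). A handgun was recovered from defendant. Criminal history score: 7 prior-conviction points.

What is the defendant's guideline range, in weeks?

76-104 weeks

Base offense level for embezzlement: 8.
R1 applies: 8 − 3 = 5.
R2 applies: 5 − 3 = 2.
R3 applies (level before this adjustment is 2 < 6, so +1): 2 + 1 = 3.
R4 applies (level before this adjustment is 3 < 13, so +1): 3 + 1 = 4.
R5 applies: 4 + 1 = 5.
Final offense level: 5.
Criminal history: 7 prior points → Category 2 (2-7).
Level 5 falls in the 5 band.
Grid: Level 5 × Category 2 = 76-104 weeks.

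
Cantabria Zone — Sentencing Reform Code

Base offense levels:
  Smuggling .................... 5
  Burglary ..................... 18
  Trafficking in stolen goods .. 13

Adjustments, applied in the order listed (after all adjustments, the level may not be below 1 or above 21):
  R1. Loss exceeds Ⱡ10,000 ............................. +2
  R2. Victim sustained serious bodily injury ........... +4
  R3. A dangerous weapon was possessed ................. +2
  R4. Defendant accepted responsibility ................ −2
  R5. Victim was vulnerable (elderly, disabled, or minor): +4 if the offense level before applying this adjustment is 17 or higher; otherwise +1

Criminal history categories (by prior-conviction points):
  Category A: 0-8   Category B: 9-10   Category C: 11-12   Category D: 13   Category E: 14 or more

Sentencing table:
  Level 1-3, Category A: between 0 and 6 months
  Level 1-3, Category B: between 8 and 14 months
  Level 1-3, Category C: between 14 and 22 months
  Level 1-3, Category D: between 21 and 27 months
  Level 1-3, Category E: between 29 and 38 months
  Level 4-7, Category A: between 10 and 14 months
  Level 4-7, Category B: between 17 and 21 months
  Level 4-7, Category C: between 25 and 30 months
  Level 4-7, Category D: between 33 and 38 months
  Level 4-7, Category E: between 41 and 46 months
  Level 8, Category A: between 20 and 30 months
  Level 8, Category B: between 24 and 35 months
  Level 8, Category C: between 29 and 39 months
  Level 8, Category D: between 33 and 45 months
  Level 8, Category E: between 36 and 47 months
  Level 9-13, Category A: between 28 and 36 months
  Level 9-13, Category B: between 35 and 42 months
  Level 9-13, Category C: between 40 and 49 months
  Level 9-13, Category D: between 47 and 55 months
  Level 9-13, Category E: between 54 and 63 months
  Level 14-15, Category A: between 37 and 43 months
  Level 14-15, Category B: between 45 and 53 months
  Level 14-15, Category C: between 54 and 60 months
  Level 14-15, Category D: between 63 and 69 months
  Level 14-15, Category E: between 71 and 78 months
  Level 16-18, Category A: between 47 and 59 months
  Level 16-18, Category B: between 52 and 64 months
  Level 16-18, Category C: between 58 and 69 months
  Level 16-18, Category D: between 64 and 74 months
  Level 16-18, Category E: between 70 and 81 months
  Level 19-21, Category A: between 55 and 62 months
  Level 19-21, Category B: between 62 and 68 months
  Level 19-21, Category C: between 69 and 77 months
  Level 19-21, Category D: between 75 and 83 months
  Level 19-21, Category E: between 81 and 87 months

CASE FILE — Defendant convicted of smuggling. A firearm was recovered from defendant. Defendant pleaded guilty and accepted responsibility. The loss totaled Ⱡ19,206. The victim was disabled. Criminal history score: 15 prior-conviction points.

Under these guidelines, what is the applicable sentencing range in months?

36-47 months

Base offense level for smuggling: 5.
R1 applies: 5 + 2 = 7.
R2 does not apply.
R3 applies: 7 + 2 = 9.
R4 applies: 9 − 2 = 7.
R5 applies (level before this adjustment is 7 < 17, so +1): 7 + 1 = 8.
Final offense level: 8.
Criminal history: 15 prior points → Category E (14+).
Level 8 falls in the 8 band.
Grid: Level 8 × Category E = 36-47 months.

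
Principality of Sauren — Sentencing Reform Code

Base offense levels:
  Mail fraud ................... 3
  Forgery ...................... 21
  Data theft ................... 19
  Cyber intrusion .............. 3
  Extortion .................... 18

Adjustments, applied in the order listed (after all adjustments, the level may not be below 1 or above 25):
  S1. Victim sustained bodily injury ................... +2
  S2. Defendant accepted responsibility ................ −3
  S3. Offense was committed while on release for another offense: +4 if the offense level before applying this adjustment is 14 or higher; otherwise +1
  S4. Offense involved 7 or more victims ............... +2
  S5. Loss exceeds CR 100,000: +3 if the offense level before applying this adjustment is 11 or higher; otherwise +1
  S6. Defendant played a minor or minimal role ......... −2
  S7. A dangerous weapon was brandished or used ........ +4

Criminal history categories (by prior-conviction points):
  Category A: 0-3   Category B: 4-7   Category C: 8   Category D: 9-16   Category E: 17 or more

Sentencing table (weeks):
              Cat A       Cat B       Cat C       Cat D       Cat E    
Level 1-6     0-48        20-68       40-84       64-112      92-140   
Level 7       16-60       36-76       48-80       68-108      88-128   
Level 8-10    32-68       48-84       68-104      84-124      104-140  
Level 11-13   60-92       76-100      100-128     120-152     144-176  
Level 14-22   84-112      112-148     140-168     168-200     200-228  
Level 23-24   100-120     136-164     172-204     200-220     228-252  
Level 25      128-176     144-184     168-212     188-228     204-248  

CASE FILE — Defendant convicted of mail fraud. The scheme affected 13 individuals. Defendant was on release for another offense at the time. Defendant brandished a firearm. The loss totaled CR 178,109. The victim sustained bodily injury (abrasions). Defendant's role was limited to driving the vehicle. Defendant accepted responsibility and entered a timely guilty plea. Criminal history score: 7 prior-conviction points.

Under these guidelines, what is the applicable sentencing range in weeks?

Base offense level for mail fraud: 3.
S1 applies: 3 + 2 = 5.
S2 applies: 5 − 3 = 2.
S3 applies (level before this adjustment is 2 < 14, so +1): 2 + 1 = 3.
S4 applies: 3 + 2 = 5.
S5 applies (level before this adjustment is 5 < 11, so +1): 5 + 1 = 6.
S6 applies: 6 − 2 = 4.
S7 applies: 4 + 4 = 8.
Final offense level: 8.
Criminal history: 7 prior points → Category B (4-7).
Level 8 falls in the 8-10 band.
Grid: Level 8-10 × Category B = 48-84 weeks.

48-84 weeks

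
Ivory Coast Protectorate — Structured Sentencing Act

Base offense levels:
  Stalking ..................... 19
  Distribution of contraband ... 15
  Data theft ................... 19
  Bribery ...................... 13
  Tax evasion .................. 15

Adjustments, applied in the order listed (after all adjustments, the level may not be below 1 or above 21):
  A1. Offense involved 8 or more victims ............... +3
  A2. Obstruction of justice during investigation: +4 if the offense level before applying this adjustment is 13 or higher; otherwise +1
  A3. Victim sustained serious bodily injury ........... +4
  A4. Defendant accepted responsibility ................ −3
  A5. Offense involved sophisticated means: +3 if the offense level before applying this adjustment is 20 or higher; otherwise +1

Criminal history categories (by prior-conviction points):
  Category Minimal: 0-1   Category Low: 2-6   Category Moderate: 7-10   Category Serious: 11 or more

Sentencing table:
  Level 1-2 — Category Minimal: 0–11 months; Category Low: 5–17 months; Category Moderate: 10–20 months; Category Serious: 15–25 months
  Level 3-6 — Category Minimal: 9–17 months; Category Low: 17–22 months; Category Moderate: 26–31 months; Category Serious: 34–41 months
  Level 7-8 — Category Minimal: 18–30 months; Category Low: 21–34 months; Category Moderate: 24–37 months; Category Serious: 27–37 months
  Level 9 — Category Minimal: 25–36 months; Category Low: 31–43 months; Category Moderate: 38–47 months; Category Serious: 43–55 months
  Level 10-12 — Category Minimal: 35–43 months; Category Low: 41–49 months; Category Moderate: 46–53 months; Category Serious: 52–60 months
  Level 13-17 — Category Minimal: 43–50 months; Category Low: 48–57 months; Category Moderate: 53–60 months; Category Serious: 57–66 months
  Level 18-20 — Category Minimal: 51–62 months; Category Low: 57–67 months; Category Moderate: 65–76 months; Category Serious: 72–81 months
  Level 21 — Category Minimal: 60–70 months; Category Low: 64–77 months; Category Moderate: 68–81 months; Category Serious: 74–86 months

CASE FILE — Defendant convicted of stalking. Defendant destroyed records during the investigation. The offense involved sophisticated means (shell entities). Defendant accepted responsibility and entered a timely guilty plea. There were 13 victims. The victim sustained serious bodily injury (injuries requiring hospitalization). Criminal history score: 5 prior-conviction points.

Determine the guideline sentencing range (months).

64-77 months

Base offense level for stalking: 19.
A1 applies: 19 + 3 = 22.
A2 applies (level before this adjustment is 22 ≥ 13, so +4): 22 + 4 = 26.
A3 applies: 26 + 4 = 30.
A4 applies: 30 − 3 = 27.
A5 applies (level before this adjustment is 27 ≥ 20, so +3): 27 + 3 = 30.
Level 30 exceeds the maximum of 21; capped at 21.
Final offense level: 21.
Criminal history: 5 prior points → Category Low (2-6).
Level 21 falls in the 21 band.
Grid: Level 21 × Category Low = 64-77 months.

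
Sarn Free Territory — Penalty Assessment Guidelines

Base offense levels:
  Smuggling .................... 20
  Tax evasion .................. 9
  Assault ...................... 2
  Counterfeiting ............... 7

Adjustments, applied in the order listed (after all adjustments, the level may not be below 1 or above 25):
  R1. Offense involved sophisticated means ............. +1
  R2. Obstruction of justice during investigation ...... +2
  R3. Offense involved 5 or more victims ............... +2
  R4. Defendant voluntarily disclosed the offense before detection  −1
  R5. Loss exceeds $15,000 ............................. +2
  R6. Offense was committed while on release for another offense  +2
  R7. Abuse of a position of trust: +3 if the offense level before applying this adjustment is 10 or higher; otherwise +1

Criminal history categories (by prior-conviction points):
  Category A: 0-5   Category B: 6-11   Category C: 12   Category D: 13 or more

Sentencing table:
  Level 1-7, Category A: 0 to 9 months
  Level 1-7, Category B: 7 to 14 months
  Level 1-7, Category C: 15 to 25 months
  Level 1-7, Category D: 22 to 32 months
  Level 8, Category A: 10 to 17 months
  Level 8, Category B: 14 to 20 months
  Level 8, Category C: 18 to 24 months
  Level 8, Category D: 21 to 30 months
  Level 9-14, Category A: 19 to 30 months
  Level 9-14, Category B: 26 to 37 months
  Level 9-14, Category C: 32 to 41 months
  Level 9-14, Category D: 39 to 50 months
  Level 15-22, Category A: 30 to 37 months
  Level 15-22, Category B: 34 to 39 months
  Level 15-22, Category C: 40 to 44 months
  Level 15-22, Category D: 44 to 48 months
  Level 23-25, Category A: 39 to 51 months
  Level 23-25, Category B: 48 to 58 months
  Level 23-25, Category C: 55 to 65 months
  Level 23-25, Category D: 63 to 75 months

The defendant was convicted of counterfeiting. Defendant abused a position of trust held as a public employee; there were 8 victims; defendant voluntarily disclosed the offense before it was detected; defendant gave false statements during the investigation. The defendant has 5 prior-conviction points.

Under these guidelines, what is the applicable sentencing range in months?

Base offense level for counterfeiting: 7.
R2 applies: 7 + 2 = 9.
R3 applies: 9 + 2 = 11.
R4 applies: 11 − 1 = 10.
R5 does not apply.
R7 applies (level before this adjustment is 10 ≥ 10, so +3): 10 + 3 = 13.
Final offense level: 13.
Criminal history: 5 prior points → Category A (0-5).
Level 13 falls in the 9-14 band.
Grid: Level 9-14 × Category A = 19-30 months.

19-30 months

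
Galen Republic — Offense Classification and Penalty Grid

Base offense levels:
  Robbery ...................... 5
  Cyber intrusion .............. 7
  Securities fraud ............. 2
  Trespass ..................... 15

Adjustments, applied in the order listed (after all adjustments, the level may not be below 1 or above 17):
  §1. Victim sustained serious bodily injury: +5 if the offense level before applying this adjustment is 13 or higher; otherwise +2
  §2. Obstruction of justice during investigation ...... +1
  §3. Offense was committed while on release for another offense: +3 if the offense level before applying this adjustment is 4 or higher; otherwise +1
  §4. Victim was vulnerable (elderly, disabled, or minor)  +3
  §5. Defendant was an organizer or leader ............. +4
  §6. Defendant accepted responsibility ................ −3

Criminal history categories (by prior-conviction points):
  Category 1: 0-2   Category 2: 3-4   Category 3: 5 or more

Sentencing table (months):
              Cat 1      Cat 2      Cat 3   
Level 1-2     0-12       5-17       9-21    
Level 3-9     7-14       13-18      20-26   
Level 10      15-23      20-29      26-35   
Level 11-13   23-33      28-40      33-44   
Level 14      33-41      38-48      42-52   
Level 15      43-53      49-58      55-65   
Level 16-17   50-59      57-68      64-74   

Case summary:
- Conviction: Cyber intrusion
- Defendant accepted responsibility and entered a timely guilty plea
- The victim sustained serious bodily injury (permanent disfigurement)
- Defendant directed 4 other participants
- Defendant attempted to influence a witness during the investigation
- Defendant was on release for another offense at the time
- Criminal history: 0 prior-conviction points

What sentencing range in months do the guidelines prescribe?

33-41 months

Base offense level for cyber intrusion: 7.
§1 applies (level before this adjustment is 7 < 13, so +2): 7 + 2 = 9.
§2 applies: 9 + 1 = 10.
§3 applies (level before this adjustment is 10 ≥ 4, so +3): 10 + 3 = 13.
§5 applies: 13 + 4 = 17.
§6 applies: 17 − 3 = 14.
Final offense level: 14.
Criminal history: 0 prior points → Category 1 (0-2).
Level 14 falls in the 14 band.
Grid: Level 14 × Category 1 = 33-41 months.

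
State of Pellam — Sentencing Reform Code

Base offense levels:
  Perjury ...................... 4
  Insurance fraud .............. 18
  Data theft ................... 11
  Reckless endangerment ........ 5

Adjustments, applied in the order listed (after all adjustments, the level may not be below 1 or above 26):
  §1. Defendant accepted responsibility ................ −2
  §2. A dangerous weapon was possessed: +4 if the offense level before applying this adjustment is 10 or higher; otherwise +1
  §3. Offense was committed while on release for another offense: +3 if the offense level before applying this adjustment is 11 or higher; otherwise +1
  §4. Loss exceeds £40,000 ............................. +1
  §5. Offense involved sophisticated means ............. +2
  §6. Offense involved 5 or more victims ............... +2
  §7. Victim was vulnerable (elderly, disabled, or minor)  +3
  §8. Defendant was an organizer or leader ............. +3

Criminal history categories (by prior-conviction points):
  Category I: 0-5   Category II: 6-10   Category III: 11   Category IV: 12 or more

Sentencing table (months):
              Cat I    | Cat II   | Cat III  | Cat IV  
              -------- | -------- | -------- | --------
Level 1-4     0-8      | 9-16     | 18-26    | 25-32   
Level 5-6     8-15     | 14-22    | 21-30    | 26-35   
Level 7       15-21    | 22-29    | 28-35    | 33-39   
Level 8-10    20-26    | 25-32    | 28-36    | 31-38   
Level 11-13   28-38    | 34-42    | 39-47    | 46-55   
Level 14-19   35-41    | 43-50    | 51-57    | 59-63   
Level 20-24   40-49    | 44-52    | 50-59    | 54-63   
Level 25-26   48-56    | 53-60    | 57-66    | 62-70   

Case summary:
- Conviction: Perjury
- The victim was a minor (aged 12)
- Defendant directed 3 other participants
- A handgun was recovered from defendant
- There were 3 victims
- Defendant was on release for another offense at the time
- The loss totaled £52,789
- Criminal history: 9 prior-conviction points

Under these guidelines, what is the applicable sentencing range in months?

34-42 months

Base offense level for perjury: 4.
§1 does not apply.
§2 applies (level before this adjustment is 4 < 10, so +1): 4 + 1 = 5.
§3 applies (level before this adjustment is 5 < 11, so +1): 5 + 1 = 6.
§4 applies: 6 + 1 = 7.
§7 applies: 7 + 3 = 10.
§8 applies: 10 + 3 = 13.
Final offense level: 13.
Criminal history: 9 prior points → Category II (6-10).
Level 13 falls in the 11-13 band.
Grid: Level 11-13 × Category II = 34-42 months.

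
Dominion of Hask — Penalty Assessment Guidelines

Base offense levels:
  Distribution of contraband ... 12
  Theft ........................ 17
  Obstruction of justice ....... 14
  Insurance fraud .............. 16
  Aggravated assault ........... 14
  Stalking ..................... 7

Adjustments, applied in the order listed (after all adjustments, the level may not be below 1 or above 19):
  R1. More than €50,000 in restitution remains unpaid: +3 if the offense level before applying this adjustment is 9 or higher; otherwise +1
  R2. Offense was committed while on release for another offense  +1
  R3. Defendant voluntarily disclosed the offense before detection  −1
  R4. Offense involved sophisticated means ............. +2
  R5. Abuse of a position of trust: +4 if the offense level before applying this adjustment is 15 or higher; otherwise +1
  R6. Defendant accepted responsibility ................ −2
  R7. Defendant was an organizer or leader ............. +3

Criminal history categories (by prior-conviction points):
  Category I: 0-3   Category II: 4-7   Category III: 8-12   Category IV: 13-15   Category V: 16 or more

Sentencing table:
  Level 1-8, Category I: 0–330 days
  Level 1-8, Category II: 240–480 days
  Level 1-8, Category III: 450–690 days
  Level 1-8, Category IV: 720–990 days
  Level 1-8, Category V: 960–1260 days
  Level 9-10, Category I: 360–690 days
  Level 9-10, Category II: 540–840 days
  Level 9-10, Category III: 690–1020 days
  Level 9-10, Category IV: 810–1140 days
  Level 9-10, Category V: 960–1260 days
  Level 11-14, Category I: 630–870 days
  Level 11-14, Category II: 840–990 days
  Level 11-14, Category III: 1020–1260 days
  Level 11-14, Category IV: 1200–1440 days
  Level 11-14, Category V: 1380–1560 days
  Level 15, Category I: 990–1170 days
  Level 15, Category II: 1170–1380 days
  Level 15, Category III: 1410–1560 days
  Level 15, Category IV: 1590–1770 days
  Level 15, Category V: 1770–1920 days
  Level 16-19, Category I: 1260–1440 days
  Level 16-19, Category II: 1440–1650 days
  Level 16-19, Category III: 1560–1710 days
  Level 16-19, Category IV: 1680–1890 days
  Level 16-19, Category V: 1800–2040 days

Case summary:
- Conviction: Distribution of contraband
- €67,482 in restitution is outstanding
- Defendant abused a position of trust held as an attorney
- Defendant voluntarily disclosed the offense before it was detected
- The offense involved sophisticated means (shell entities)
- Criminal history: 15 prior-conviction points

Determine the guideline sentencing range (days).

Base offense level for distribution of contraband: 12.
R1 applies (level before this adjustment is 12 ≥ 9, so +3): 12 + 3 = 15.
R2 does not apply.
R3 applies: 15 − 1 = 14.
R4 applies: 14 + 2 = 16.
R5 applies (level before this adjustment is 16 ≥ 15, so +4): 16 + 4 = 20.
Level 20 exceeds the maximum of 19; capped at 19.
Final offense level: 19.
Criminal history: 15 prior points → Category IV (13-15).
Level 19 falls in the 16-19 band.
Grid: Level 16-19 × Category IV = 1680-1890 days.

1680-1890 days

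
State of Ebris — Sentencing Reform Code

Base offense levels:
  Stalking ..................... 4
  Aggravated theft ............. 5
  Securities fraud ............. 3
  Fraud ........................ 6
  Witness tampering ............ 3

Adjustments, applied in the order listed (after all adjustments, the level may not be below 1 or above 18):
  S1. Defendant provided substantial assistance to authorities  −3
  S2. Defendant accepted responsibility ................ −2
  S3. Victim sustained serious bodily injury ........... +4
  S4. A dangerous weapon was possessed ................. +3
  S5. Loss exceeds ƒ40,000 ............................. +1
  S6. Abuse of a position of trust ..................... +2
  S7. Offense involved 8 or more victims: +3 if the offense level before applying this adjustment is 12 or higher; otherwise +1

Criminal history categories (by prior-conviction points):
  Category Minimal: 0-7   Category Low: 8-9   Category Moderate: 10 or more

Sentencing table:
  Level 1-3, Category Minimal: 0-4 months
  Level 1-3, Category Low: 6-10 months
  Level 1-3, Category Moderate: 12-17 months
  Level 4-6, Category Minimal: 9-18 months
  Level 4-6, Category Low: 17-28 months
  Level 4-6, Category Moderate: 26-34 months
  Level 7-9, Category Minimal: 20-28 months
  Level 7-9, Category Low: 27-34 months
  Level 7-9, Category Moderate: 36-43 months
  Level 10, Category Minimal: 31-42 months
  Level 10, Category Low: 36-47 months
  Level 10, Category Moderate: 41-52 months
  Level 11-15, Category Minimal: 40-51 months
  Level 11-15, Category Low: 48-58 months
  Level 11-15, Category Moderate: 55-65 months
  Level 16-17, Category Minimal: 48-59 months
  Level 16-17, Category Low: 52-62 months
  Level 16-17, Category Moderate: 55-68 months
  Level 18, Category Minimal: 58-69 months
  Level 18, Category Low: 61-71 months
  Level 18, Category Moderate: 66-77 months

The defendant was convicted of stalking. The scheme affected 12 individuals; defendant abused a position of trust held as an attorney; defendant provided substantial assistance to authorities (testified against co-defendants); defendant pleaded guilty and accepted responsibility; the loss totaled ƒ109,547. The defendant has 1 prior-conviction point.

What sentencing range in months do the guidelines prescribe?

Base offense level for stalking: 4.
S1 applies: 4 − 3 = 1.
S2 applies: 1 − 2 = -1.
S3 does not apply.
S5 applies: -1 + 1 = 0.
S6 applies: 0 + 2 = 2.
S7 applies (level before this adjustment is 2 < 12, so +1): 2 + 1 = 3.
Final offense level: 3.
Criminal history: 1 prior point → Category Minimal (0-7).
Level 3 falls in the 1-3 band.
Grid: Level 1-3 × Category Minimal = 0-4 months.

0-4 months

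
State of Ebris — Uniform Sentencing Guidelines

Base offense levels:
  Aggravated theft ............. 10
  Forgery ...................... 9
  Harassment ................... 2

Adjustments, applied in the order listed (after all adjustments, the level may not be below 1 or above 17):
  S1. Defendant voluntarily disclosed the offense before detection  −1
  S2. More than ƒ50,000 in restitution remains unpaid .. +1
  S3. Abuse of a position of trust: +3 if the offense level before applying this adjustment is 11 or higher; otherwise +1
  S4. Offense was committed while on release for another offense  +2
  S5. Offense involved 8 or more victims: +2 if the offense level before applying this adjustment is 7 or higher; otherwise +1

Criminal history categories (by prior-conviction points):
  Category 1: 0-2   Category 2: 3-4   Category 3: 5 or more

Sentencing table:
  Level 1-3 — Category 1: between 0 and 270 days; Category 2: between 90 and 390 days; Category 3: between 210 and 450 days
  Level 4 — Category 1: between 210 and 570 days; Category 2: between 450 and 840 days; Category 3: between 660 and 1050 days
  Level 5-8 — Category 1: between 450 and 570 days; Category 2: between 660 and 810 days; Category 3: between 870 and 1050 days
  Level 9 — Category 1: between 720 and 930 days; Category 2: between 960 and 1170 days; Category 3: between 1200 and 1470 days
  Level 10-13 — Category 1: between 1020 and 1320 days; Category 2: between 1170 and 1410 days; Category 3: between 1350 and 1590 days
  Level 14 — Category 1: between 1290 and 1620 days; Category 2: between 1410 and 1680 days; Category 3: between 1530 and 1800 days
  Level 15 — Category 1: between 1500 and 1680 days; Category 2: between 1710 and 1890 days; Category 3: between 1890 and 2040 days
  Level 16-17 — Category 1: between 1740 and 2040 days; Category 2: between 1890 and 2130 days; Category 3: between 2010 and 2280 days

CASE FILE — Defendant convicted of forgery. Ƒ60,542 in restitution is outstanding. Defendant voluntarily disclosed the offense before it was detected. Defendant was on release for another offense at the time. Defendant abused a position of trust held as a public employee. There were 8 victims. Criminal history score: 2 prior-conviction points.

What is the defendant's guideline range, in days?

1290-1620 days

Base offense level for forgery: 9.
S1 applies: 9 − 1 = 8.
S2 applies: 8 + 1 = 9.
S3 applies (level before this adjustment is 9 < 11, so +1): 9 + 1 = 10.
S4 applies: 10 + 2 = 12.
S5 applies (level before this adjustment is 12 ≥ 7, so +2): 12 + 2 = 14.
Final offense level: 14.
Criminal history: 2 prior points → Category 1 (0-2).
Level 14 falls in the 14 band.
Grid: Level 14 × Category 1 = 1290-1620 days.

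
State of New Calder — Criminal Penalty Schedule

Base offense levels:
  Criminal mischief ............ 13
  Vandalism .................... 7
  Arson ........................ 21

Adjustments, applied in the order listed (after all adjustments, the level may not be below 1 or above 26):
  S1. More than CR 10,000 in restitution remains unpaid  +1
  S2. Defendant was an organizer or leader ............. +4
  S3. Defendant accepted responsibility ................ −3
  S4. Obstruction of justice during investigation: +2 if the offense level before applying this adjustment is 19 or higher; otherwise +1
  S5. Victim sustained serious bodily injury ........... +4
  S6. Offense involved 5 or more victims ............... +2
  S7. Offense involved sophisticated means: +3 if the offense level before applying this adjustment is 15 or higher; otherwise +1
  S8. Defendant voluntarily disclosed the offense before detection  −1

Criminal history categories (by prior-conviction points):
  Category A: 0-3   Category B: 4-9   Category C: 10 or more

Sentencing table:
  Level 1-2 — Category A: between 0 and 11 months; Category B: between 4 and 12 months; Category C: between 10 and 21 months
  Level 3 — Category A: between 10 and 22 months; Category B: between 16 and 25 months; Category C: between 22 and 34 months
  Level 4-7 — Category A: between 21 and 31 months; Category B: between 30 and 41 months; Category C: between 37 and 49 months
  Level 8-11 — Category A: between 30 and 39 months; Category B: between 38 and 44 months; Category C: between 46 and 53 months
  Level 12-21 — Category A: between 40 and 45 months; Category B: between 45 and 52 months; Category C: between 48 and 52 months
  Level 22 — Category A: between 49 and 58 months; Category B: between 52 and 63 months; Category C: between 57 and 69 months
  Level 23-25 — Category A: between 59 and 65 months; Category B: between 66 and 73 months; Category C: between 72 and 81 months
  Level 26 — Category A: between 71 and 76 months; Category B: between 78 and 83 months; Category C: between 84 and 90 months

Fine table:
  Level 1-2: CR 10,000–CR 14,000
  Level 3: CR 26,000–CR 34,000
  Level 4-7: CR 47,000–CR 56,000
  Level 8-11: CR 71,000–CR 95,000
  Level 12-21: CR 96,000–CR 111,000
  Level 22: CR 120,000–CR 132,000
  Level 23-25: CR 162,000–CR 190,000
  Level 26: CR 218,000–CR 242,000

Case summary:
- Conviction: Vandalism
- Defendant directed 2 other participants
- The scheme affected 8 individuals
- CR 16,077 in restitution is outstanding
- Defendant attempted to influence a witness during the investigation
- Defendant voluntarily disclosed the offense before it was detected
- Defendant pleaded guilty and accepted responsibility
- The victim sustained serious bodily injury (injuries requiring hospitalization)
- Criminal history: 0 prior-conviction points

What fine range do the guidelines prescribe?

Base offense level for vandalism: 7.
S1 applies: 7 + 1 = 8.
S2 applies: 8 + 4 = 12.
S3 applies: 12 − 3 = 9.
S4 applies (level before this adjustment is 9 < 19, so +1): 9 + 1 = 10.
S5 applies: 10 + 4 = 14.
S6 applies: 14 + 2 = 16.
S7 does not apply.
S8 applies: 16 − 1 = 15.
Final offense level: 15.
Level 15 falls in the 12-21 band.
Fine table: Level 12-21 → CR 96,000–CR 111,000.

CR 96,000–CR 111,000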